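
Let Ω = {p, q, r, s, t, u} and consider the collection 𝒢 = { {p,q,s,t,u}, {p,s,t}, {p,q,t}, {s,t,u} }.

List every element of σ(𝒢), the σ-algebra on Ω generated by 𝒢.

Take S₀ = 𝒢 ∪ {∅, Ω} = { {}, {p,q,t}, {p,s,t}, {s,t,u}, {p,q,s,t,u}, Ω }.
Round 1: +6 →
  {r}  = {p,q,s,t,u}ᶜ
  {p,q,r}  = {s,t,u}ᶜ
  {q,r,u}  = {p,s,t}ᶜ
  {r,s,u}  = {p,q,t}ᶜ
  {p,q,s,t}  = {p,s,t} ∪ {p,q,t}
  {p,s,t,u}  = {p,s,t} ∪ {s,t,u}
  [12 total]
Round 2 (12 new):
  {q,r}  = {p,s,t,u}ᶜ
  {r,u}  = {p,q,s,t}ᶜ
  {p,q,r,t}  = {p,q,r} ∪ {p,q,t}
  {p,q,r,u}  = {p,q,r} ∪ {q,r,u}
  {p,r,s,t}  = {p,s,t} ∪ {r}
  {q,r,s,u}  = {q,r,u} ∪ {r,s,u}
  {r,s,t,u}  = {r} ∪ {s,t,u}
  {p,q,r,s,t}  = {p,s,t} ∪ {p,q,r}
  {p,q,r,s,u}  = {p,q,r} ∪ {r,s,u}
  {p,q,r,t,u}  = {q,r,u} ∪ {p,q,t}
  {p,r,s,t,u}  = {p,s,t} ∪ {r,s,u}
  {q,r,s,t,u}  = {q,r,u} ∪ {s,t,u}
  [24 total]
Round 3. New:
  {p}  = {q,r,s,t,u}ᶜ
  {q}  = {p,r,s,t,u}ᶜ
  {s}  = {p,q,r,t,u}ᶜ
  {t}  = {p,q,r,s,u}ᶜ
  {u}  = {p,q,r,s,t}ᶜ
  {p,q}  = {r,s,t,u}ᶜ
  {p,t}  = {q,r,s,u}ᶜ
  {q,u}  = {p,r,s,t}ᶜ
  {s,t}  = {p,q,r,u}ᶜ
  {s,u}  = {p,q,r,t}ᶜ
  [34 total]
Round 4 adds 29:
  {p,r}  = {p} ∪ {r}
  {p,s}  = {p} ∪ {s}
  {p,u}  = {p} ∪ {u}
  {q,s}  = {q} ∪ {s}
  {q,t}  = {q} ∪ {t}
  {r,s}  = {r} ∪ {s}
  {r,t}  = {t} ∪ {r}
  {t,u}  = {u} ∪ {t}
  {p,q,s}  = {p,q} ∪ {s}
  {p,q,u}  = {p,q} ∪ {q,u}
  {p,r,t}  = {r} ∪ {p,t}
  {p,r,u}  = {p} ∪ {r,u}
  {p,s,u}  = {p} ∪ {s,u}
  {p,t,u}  = {u} ∪ {p,t}
  {q,r,s}  = {q,r} ∪ {s}
  {q,r,t}  = {t} ∪ {q,r}
  {q,s,t}  = {q} ∪ {s,t}
  {q,s,u}  = {q} ∪ {s,u}
  {q,t,u}  = {q,u} ∪ {t}
  {r,s,t}  = {s,t} ∪ {r}
  {r,t,u}  = {t} ∪ {r,u}
  {p,q,r,s}  = {p,q,r} ∪ {s}
  {p,q,s,u}  = {p,q} ∪ {s,u}
  {p,q,t,u}  = {q,u} ∪ {p,q,t}
  {p,r,s,u}  = {p} ∪ {r,s,u}
  {p,r,t,u}  = {r,u} ∪ {p,t}
  {q,r,s,t}  = {s,t} ∪ {q,r}
  {q,r,t,u}  = {q,r,u} ∪ {t}
  {q,s,t,u}  = {q} ∪ {s,t,u}
  [63 total]
Round 5: +1 →
  {p,r,s}  = {q,t,u}ᶜ
  [64 total]
Round 6: no new sets; the family is a σ-algebra.

Therefore σ(𝒢) = { {}, {p}, {q}, {r}, {s}, {t}, {u}, {p,q}, {p,r}, {p,s}, {p,t}, {p,u}, {q,r}, {q,s}, {q,t}, {q,u}, {r,s}, {r,t}, {r,u}, {s,t}, {s,u}, {t,u}, {p,q,r}, {p,q,s}, {p,q,t}, {p,q,u}, {p,r,s}, {p,r,t}, {p,r,u}, {p,s,t}, {p,s,u}, {p,t,u}, {q,r,s}, {q,r,t}, {q,r,u}, {q,s,t}, {q,s,u}, {q,t,u}, {r,s,t}, {r,s,u}, {r,t,u}, {s,t,u}, {p,q,r,s}, {p,q,r,t}, {p,q,r,u}, {p,q,s,t}, {p,q,s,u}, {p,q,t,u}, {p,r,s,t}, {p,r,s,u}, {p,r,t,u}, {p,s,t,u}, {q,r,s,t}, {q,r,s,u}, {q,r,t,u}, {q,s,t,u}, {r,s,t,u}, {p,q,r,s,t}, {p,q,r,s,u}, {p,q,r,t,u}, {p,q,s,t,u}, {p,r,s,t,u}, {q,r,s,t,u}, Ω } (|σ(𝒢)| = 64).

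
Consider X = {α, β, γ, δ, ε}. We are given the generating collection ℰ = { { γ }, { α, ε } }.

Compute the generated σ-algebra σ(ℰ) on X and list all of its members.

Answer: σ(ℰ) = { ∅, { γ }, { α, ε }, { β, δ }, { α, γ, ε }, { β, γ, δ }, { α, β, δ, ε }, X }

Trace:
Begin from { ∅, { γ }, { α, ε }, X } (that is, ℰ plus ∅ and X).
Iteration 1 (3 new):
  { α, γ, ε }  = { γ } ∪ { α, ε }
  { β, γ, δ }  = ᶜ of { α, ε }
  { α, β, δ, ε }  = ᶜ of { γ }
  (now 7)
Iteration 2 (1 new):
  { β, δ }  = ᶜ of { α, γ, ε }
  (now 8)
Iteration 3: stable.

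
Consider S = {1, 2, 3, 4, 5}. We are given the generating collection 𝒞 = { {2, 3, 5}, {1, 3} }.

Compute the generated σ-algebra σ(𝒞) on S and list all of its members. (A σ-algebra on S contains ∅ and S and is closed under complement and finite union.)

Seed the family with 𝒞 together with ∅ and S: { {}, {1, 3}, {2, 3, 5}, S }.
Round 1: +3 →
  {1, 4}  = complement {2, 3, 5}
  {2, 4, 5}  = complement {1, 3}
  {1, 2, 3, 5}  = {1, 3} ∪ {2, 3, 5}
  [7 total]
Round 2: +4 →
  {4}  = complement {1, 2, 3, 5}
  {1, 3, 4}  = {1, 4} ∪ {1, 3}
  {1, 2, 4, 5}  = {1, 4} ∪ {2, 4, 5}
  {2, 3, 4, 5}  = {2, 3, 5} ∪ {2, 4, 5}
  [11 total]
Round 3: 3 new —
  {1}  = complement {2, 3, 4, 5}
  {3}  = complement {1, 2, 4, 5}
  {2, 5}  = complement {1, 3, 4}
  [14 total]
Round 4 (2 new):
  {3, 4}  = {3} ∪ {4}
  {1, 2, 5}  = {2, 5} ∪ {1}
  [16 total]
Round 5: already closed under ᶜ and ∪.

σ(𝒞) = { {}, {1}, {3}, {4}, {1, 3}, {1, 4}, {2, 5}, {3, 4}, {1, 2, 5}, {1, 3, 4}, {2, 3, 5}, {2, 4, 5}, {1, 2, 3, 5}, {1, 2, 4, 5}, {2, 3, 4, 5}, S }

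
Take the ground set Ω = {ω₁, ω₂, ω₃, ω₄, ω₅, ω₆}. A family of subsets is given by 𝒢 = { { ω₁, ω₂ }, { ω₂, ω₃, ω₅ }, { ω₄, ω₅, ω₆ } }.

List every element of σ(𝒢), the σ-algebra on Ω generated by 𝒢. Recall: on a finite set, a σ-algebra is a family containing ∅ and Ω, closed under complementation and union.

Take S₀ = 𝒢 ∪ {∅, Ω} = { {}, { ω₁, ω₂ }, { ω₂, ω₃, ω₅ }, { ω₄, ω₅, ω₆ }, Ω }.
Iteration 1 adds 6:
  { ω₁, ω₂, ω₃ }  = ᶜ of { ω₄, ω₅, ω₆ }
  { ω₁, ω₄, ω₆ }  = ᶜ of { ω₂, ω₃, ω₅ }
  { ω₁, ω₂, ω₃, ω₅ }  = { ω₂, ω₃, ω₅ } ∪ { ω₁, ω₂ }
  { ω₃, ω₄, ω₅, ω₆ }  = ᶜ of { ω₁, ω₂ }
  { ω₁, ω₂, ω₄, ω₅, ω₆ }  = { ω₁, ω₂ } ∪ { ω₄, ω₅, ω₆ }
  { ω₂, ω₃, ω₄, ω₅, ω₆ }  = { ω₂, ω₃, ω₅ } ∪ { ω₄, ω₅, ω₆ }
  (now 11)
Iteration 2 adds 7:
  { ω₁ }  = ᶜ of { ω₂, ω₃, ω₄, ω₅, ω₆ }
  { ω₃ }  = ᶜ of { ω₁, ω₂, ω₄, ω₅, ω₆ }
  { ω₄, ω₆ }  = ᶜ of { ω₁, ω₂, ω₃, ω₅ }
  { ω₁, ω₂, ω₄, ω₆ }  = { ω₁, ω₂ } ∪ { ω₁, ω₄, ω₆ }
  { ω₁, ω₄, ω₅, ω₆ }  = { ω₁, ω₄, ω₆ } ∪ { ω₄, ω₅, ω₆ }
  { ω₁, ω₂, ω₃, ω₄, ω₆ }  = { ω₁, ω₂, ω₃ } ∪ { ω₁, ω₄, ω₆ }
  { ω₁, ω₃, ω₄, ω₅, ω₆ }  = { ω₃, ω₄, ω₅, ω₆ } ∪ { ω₁, ω₄, ω₆ }
  (now 18)
Iteration 3: +7 →
  { ω₂ }  = ᶜ of { ω₁, ω₃, ω₄, ω₅, ω₆ }
  { ω₅ }  = ᶜ of { ω₁, ω₂, ω₃, ω₄, ω₆ }
  { ω₁, ω₃ }  = { ω₃ } ∪ { ω₁ }
  { ω₂, ω₃ }  = ᶜ of { ω₁, ω₄, ω₅, ω₆ }
  { ω₃, ω₅ }  = ᶜ of { ω₁, ω₂, ω₄, ω₆ }
  { ω₃, ω₄, ω₆ }  = { ω₃ } ∪ { ω₄, ω₆ }
  { ω₁, ω₃, ω₄, ω₆ }  = { ω₃ } ∪ { ω₁, ω₄, ω₆ }
  (now 25)
Iteration 4: 7 new —
  { ω₁, ω₅ }  = { ω₅ } ∪ { ω₁ }
  { ω₂, ω₅ }  = ᶜ of { ω₁, ω₃, ω₄, ω₆ }
  { ω₁, ω₂, ω₅ }  = ᶜ of { ω₃, ω₄, ω₆ }
  { ω₁, ω₃, ω₅ }  = { ω₅ } ∪ { ω₁, ω₃ }
  { ω₂, ω₄, ω₆ }  = { ω₂ } ∪ { ω₄, ω₆ }
  { ω₂, ω₃, ω₄, ω₆ }  = { ω₂ } ∪ { ω₃, ω₄, ω₆ }
  { ω₂, ω₄, ω₅, ω₆ }  = ᶜ of { ω₁, ω₃ }
  (now 32)
Iteration 5: no new sets; the family is a σ-algebra.

Therefore σ(𝒢) = { {}, { ω₁ }, { ω₂ }, { ω₃ }, { ω₅ }, { ω₁, ω₂ }, { ω₁, ω₃ }, { ω₁, ω₅ }, { ω₂, ω₃ }, { ω₂, ω₅ }, { ω₃, ω₅ }, { ω₄, ω₆ }, { ω₁, ω₂, ω₃ }, { ω₁, ω₂, ω₅ }, { ω₁, ω₃, ω₅ }, { ω₁, ω₄, ω₆ }, { ω₂, ω₃, ω₅ }, { ω₂, ω₄, ω₆ }, { ω₃, ω₄, ω₆ }, { ω₄, ω₅, ω₆ }, { ω₁, ω₂, ω₃, ω₅ }, { ω₁, ω₂, ω₄, ω₆ }, { ω₁, ω₃, ω₄, ω₆ }, { ω₁, ω₄, ω₅, ω₆ }, { ω₂, ω₃, ω₄, ω₆ }, { ω₂, ω₄, ω₅, ω₆ }, { ω₃, ω₄, ω₅, ω₆ }, { ω₁, ω₂, ω₃, ω₄, ω₆ }, { ω₁, ω₂, ω₄, ω₅, ω₆ }, { ω₁, ω₃, ω₄, ω₅, ω₆ }, { ω₂, ω₃, ω₄, ω₅, ω₆ }, Ω } (|σ(𝒢)| = 32).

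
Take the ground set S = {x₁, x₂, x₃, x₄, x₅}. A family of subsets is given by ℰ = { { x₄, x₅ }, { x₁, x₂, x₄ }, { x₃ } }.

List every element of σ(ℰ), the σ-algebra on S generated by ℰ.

Answer: σ(ℰ) = { {  }, { x₃ }, { x₄ }, { x₅ }, { x₁, x₂ }, { x₃, x₄ }, { x₃, x₅ }, { x₄, x₅ }, { x₁, x₂, x₃ }, { x₁, x₂, x₄ }, { x₁, x₂, x₅ }, { x₃, x₄, x₅ }, { x₁, x₂, x₃, x₄ }, { x₁, x₂, x₃, x₅ }, { x₁, x₂, x₄, x₅ }, S }

Derivation:
Begin from { {  }, { x₃ }, { x₄, x₅ }, { x₁, x₂, x₄ }, S } (that is, ℰ plus ∅ and S).
Pass 1 adds 5:
  { x₃, x₅ }  = complement { x₁, x₂, x₄ }
  { x₁, x₂, x₃ }  = complement { x₄, x₅ }
  { x₃, x₄, x₅ }  = { x₄, x₅ } ∪ { x₃ }
  { x₁, x₂, x₃, x₄ }  = { x₃ } ∪ { x₁, x₂, x₄ }
  { x₁, x₂, x₄, x₅ }  = complement { x₃ }
  [10 total]
Pass 2 adds 3:
  { x₅ }  = complement { x₁, x₂, x₃, x₄ }
  { x₁, x₂ }  = complement { x₃, x₄, x₅ }
  { x₁, x₂, x₃, x₅ }  = { x₁, x₂, x₃ } ∪ { x₃, x₅ }
  [13 total]
Pass 3 (2 new):
  { x₄ }  = complement { x₁, x₂, x₃, x₅ }
  { x₁, x₂, x₅ }  = { x₁, x₂ } ∪ { x₅ }
  [15 total]
Pass 4. New:
  { x₃, x₄ }  = complement { x₁, x₂, x₅ }
  [16 total]
Pass 5: already closed under ᶜ and ∪.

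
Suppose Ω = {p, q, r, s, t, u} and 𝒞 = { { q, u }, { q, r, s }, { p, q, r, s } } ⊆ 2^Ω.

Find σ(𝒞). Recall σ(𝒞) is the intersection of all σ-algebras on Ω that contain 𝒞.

Start: 𝒞 ∪ {∅, Ω} = { {}, { q, u }, { q, r, s }, { p, q, r, s }, Ω }.
Step 1 adds 5:
  { t, u }  = { p, q, r, s }ᶜ
  { p, t, u }  = { q, r, s }ᶜ
  { p, r, s, t }  = { q, u }ᶜ
  { q, r, s, u }  = { q, r, s } ∪ { q, u }
  { p, q, r, s, u }  = { q, u } ∪ { p, q, r, s }
  (now 10)
Step 2: 7 new —
  { t }  = { p, q, r, s, u }ᶜ
  { p, t }  = { q, r, s, u }ᶜ
  { q, t, u }  = { t, u } ∪ { q, u }
  { p, q, t, u }  = { q, u } ∪ { p, t, u }
  { p, q, r, s, t }  = { q, r, s } ∪ { p, r, s, t }
  { p, r, s, t, u }  = { t, u } ∪ { p, r, s, t }
  { q, r, s, t, u }  = { q, r, s } ∪ { t, u }
  (now 17)
Step 3: 6 new —
  { p }  = { q, r, s, t, u }ᶜ
  { q }  = { p, r, s, t, u }ᶜ
  { u }  = { p, q, r, s, t }ᶜ
  { r, s }  = { p, q, t, u }ᶜ
  { p, r, s }  = { q, t, u }ᶜ
  { q, r, s, t }  = { q, r, s } ∪ { t }
  (now 23)
Step 4 (9 new):
  { p, q }  = { q } ∪ { p }
  { p, u }  = { q, r, s, t }ᶜ
  { q, t }  = { q } ∪ { t }
  { p, q, t }  = { q } ∪ { p, t }
  { p, q, u }  = { q, u } ∪ { p }
  { r, s, t }  = { r, s } ∪ { t }
  { r, s, u }  = { r, s } ∪ { u }
  { p, r, s, u }  = { u } ∪ { p, r, s }
  { r, s, t, u }  = { r, s } ∪ { t, u }
  (now 32)
After Step 5 the family is unchanged; done.

Therefore σ(𝒞) = { {}, { p }, { q }, { t }, { u }, { p, q }, { p, t }, { p, u }, { q, t }, { q, u }, { r, s }, { t, u }, { p, q, t }, { p, q, u }, { p, r, s }, { p, t, u }, { q, r, s }, { q, t, u }, { r, s, t }, { r, s, u }, { p, q, r, s }, { p, q, t, u }, { p, r, s, t }, { p, r, s, u }, { q, r, s, t }, { q, r, s, u }, { r, s, t, u }, { p, q, r, s, t }, { p, q, r, s, u }, { p, r, s, t, u }, { q, r, s, t, u }, Ω } (|σ(𝒞)| = 32).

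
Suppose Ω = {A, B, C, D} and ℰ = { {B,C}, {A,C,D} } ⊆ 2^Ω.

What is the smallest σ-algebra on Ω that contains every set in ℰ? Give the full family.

Answer: σ(ℰ) = { ∅, {B}, {C}, {A,D}, {B,C}, {A,B,D}, {A,C,D}, Ω }

Check:
Take S₀ = ℰ ∪ {∅, Ω} = { ∅, {B,C}, {A,C,D}, Ω }.
Pass 1. New:
  {B}  = Ω∖{A,C,D}
  {A,D}  = Ω∖{B,C}
  [6 total]
Pass 2: +1 →
  {A,B,D}  = {A,D} ∪ {B}
  [7 total]
Pass 3. New:
  {C}  = Ω∖{A,B,D}
  [8 total]
Pass 4: already closed under ᶜ and ∪.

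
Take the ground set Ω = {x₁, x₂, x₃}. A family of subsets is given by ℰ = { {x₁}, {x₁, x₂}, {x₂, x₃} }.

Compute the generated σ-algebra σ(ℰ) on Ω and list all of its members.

Begin from { {}, {x₁}, {x₁, x₂}, {x₂, x₃}, Ω } (that is, ℰ plus ∅ and Ω).
Round 1. New:
  {x₃}  = complement {x₁, x₂}
  — 6 sets.
Round 2 adds 1:
  {x₁, x₃}  = {x₃} ∪ {x₁}
  — 7 sets.
Round 3: 1 new —
  {x₂}  = complement {x₁, x₃}
  — 8 sets.
Round 4 adds nothing — fixpoint reached.

Therefore σ(ℰ) = { {}, {x₁}, {x₂}, {x₃}, {x₁, x₂}, {x₁, x₃}, {x₂, x₃}, Ω } (|σ(ℰ)| = 8).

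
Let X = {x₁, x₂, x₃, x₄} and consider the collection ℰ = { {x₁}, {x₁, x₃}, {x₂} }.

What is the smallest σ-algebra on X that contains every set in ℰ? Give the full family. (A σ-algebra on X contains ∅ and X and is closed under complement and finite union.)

σ(ℰ) (16 sets): { {}, {x₁}, {x₂}, {x₃}, {x₄}, {x₁, x₂}, {x₁, x₃}, {x₁, x₄}, {x₂, x₃}, {x₂, x₄}, {x₃, x₄}, {x₁, x₂, x₃}, {x₁, x₂, x₄}, {x₁, x₃, x₄}, {x₂, x₃, x₄}, X }

Check:
Begin from { {}, {x₁}, {x₂}, {x₁, x₃}, X } (that is, ℰ plus ∅ and X).
Step 1. New:
  {x₁, x₂}  = {x₂} ∪ {x₁}
  {x₂, x₄}  = complement {x₁, x₃}
  {x₁, x₂, x₃}  = {x₁, x₃} ∪ {x₂}
  {x₁, x₃, x₄}  = complement {x₂}
  {x₂, x₃, x₄}  = complement {x₁}
Step 2. New:
  {x₄}  = complement {x₁, x₂, x₃}
  {x₃, x₄}  = complement {x₁, x₂}
  {x₁, x₂, x₄}  = {x₁, x₂} ∪ {x₂, x₄}
Step 3. New:
  {x₃}  = complement {x₁, x₂, x₄}
  {x₁, x₄}  = {x₄} ∪ {x₁}
Step 4 adds 1:
  {x₂, x₃}  = complement {x₁, x₄}
Step 5: no new sets; the family is a σ-algebra.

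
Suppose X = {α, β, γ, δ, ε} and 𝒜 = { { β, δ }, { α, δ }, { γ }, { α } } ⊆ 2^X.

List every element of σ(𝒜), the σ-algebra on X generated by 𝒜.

Begin from { {}, { α }, { γ }, { α, δ }, { β, δ }, X } (that is, 𝒜 plus ∅ and X).
Iteration 1: +8 →
  { α, γ }  = { γ } ∪ { α }
  { α, β, δ }  = { α, δ } ∪ { β, δ }
  { α, γ, δ }  = { γ } ∪ { α, δ }
  { α, γ, ε }  = { β, δ }ᶜ
  { β, γ, δ }  = { γ } ∪ { β, δ }
  { β, γ, ε }  = { α, δ }ᶜ
  { α, β, δ, ε }  = { γ }ᶜ
  { β, γ, δ, ε }  = { α }ᶜ
  (now 14)
Iteration 2. New:
  { α, ε }  = { β, γ, δ }ᶜ
  { β, ε }  = { α, γ, δ }ᶜ
  { γ, ε }  = { α, β, δ }ᶜ
  { β, δ, ε }  = { α, γ }ᶜ
  { α, β, γ, δ }  = { β, γ, δ } ∪ { α, β, δ }
  { α, β, γ, ε }  = { α, γ, ε } ∪ { β, γ, ε }
  { α, γ, δ, ε }  = { α, γ, ε } ∪ { α, γ, δ }
  (now 21)
Iteration 3 adds 5:
  { β }  = { α, γ, δ, ε }ᶜ
  { δ }  = { α, β, γ, ε }ᶜ
  { ε }  = { α, β, γ, δ }ᶜ
  { α, β, ε }  = { β, ε } ∪ { α, ε }
  { α, δ, ε }  = { α, δ } ∪ { α, ε }
  (now 26)
Iteration 4 (6 new):
  { α, β }  = { β } ∪ { α }
  { β, γ }  = { α, δ, ε }ᶜ
  { γ, δ }  = { α, β, ε }ᶜ
  { δ, ε }  = { ε } ∪ { δ }
  { α, β, γ }  = { β } ∪ { α, γ }
  { γ, δ, ε }  = { δ } ∪ { γ, ε }
  (now 32)
Iteration 5: already closed under ᶜ and ∪.

Therefore σ(𝒜) = { {}, { α }, { β }, { γ }, { δ }, { ε }, { α, β }, { α, γ }, { α, δ }, { α, ε }, { β, γ }, { β, δ }, { β, ε }, { γ, δ }, { γ, ε }, { δ, ε }, { α, β, γ }, { α, β, δ }, { α, β, ε }, { α, γ, δ }, { α, γ, ε }, { α, δ, ε }, { β, γ, δ }, { β, γ, ε }, { β, δ, ε }, { γ, δ, ε }, { α, β, γ, δ }, { α, β, γ, ε }, { α, β, δ, ε }, { α, γ, δ, ε }, { β, γ, δ, ε }, X } (|σ(𝒜)| = 32).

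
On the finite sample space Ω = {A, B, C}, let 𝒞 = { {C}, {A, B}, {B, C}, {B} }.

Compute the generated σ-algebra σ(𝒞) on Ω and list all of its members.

σ(𝒞) (8 sets): { {}, {A}, {B}, {C}, {A, B}, {A, C}, {B, C}, Ω }

Check:
Start: 𝒞 ∪ {∅, Ω} = { {}, {B}, {C}, {A, B}, {B, C}, Ω }.
Step 1 adds 2:
  {A}  = ᶜ of {B, C}
  {A, C}  = ᶜ of {B}
  — 8 sets.
Step 2: already closed under ᶜ and ∪.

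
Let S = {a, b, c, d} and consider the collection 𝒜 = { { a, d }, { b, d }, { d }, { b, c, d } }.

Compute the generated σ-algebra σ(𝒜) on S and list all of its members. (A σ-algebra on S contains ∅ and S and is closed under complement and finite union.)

Answer: σ(𝒜) = { ∅, { a }, { b }, { c }, { d }, { a, b }, { a, c }, { a, d }, { b, c }, { b, d }, { c, d }, { a, b, c }, { a, b, d }, { a, c, d }, { b, c, d }, S }

Working:
Seed the family with 𝒜 together with ∅ and S: { ∅, { d }, { a, d }, { b, d }, { b, c, d }, S }.
Pass 1. New:
  { a }  = ᶜ of { b, c, d }
  { a, c }  = ᶜ of { b, d }
  { b, c }  = ᶜ of { a, d }
  { a, b, c }  = ᶜ of { d }
  { a, b, d }  = { a, d } ∪ { b, d }
  [11 total]
Pass 2 (2 new):
  { c }  = ᶜ of { a, b, d }
  { a, c, d }  = { a, d } ∪ { a, c }
  [13 total]
Pass 3 adds 2:
  { b }  = ᶜ of { a, c, d }
  { c, d }  = { c } ∪ { d }
  [15 total]
Pass 4. New:
  { a, b }  = ᶜ of { c, d }
  [16 total]
Pass 5 adds nothing — fixpoint reached.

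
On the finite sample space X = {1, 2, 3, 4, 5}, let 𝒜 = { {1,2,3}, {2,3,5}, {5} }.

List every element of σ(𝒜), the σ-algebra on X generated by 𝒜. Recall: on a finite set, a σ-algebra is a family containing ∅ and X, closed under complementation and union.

Seed the family with 𝒜 together with ∅ and X: { {}, {5}, {1,2,3}, {2,3,5}, X }.
Iteration 1 (4 new):
  {1,4}  = X∖{2,3,5}
  {4,5}  = X∖{1,2,3}
  {1,2,3,4}  = X∖{5}
  {1,2,3,5}  = {2,3,5} ∪ {1,2,3}
  (now 9)
Iteration 2: 3 new —
  {4}  = X∖{1,2,3,5}
  {1,4,5}  = {5} ∪ {1,4}
  {2,3,4,5}  = {4,5} ∪ {2,3,5}
  (now 12)
Iteration 3. New:
  {1}  = X∖{2,3,4,5}
  {2,3}  = X∖{1,4,5}
  (now 14)
Iteration 4: 2 new —
  {1,5}  = {5} ∪ {1}
  {2,3,4}  = {2,3} ∪ {4}
  (now 16)
Iteration 5: no new sets; the family is a σ-algebra.

|σ(𝒜)| = 16.  σ(𝒜) = { {}, {1}, {4}, {5}, {1,4}, {1,5}, {2,3}, {4,5}, {1,2,3}, {1,4,5}, {2,3,4}, {2,3,5}, {1,2,3,4}, {1,2,3,5}, {2,3,4,5}, X }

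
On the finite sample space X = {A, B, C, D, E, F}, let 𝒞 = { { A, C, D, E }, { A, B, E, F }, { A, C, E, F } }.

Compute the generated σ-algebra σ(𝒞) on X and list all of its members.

Answer: σ(𝒞) = { {}, { B }, { C }, { D }, { F }, { A, E }, { B, C }, { B, D }, { B, F }, { C, D }, { C, F }, { D, F }, { A, B, E }, { A, C, E }, { A, D, E }, { A, E, F }, { B, C, D }, { B, C, F }, { B, D, F }, { C, D, F }, { A, B, C, E }, { A, B, D, E }, { A, B, E, F }, { A, C, D, E }, { A, C, E, F }, { A, D, E, F }, { B, C, D, F }, { A, B, C, D, E }, { A, B, C, E, F }, { A, B, D, E, F }, { A, C, D, E, F }, X }

Working:
Seed the family with 𝒞 together with ∅ and X: { {}, { A, B, E, F }, { A, C, D, E }, { A, C, E, F }, X }.
Iteration 1. New:
  { B, D }  = ᶜ of { A, C, E, F }
  { B, F }  = ᶜ of { A, C, D, E }
  { C, D }  = ᶜ of { A, B, E, F }
  { A, B, C, E, F }  = { A, C, E, F } ∪ { A, B, E, F }
  { A, C, D, E, F }  = { A, C, E, F } ∪ { A, C, D, E }
  [10 total]
Iteration 2. New:
  { B }  = ᶜ of { A, C, D, E, F }
  { D }  = ᶜ of { A, B, C, E, F }
  { B, C, D }  = { C, D } ∪ { B, D }
  { B, D, F }  = { B, F } ∪ { B, D }
  { B, C, D, F }  = { C, D } ∪ { B, F }
  { A, B, C, D, E }  = { A, C, D, E } ∪ { B, D }
  { A, B, D, E, F }  = { B, D } ∪ { A, B, E, F }
  [17 total]
Iteration 3 (5 new):
  { C }  = ᶜ of { A, B, D, E, F }
  { F }  = ᶜ of { A, B, C, D, E }
  { A, E }  = ᶜ of { B, C, D, F }
  { A, C, E }  = ᶜ of { B, D, F }
  { A, E, F }  = ᶜ of { B, C, D }
  [22 total]
Iteration 4. New:
  { B, C }  = { B } ∪ { C }
  { C, F }  = { F } ∪ { C }
  { D, F }  = { F } ∪ { D }
  { A, B, E }  = { B } ∪ { A, E }
  { A, D, E }  = { A, E } ∪ { D }
  { B, C, F }  = { B, F } ∪ { C }
  { C, D, F }  = { C, D } ∪ { F }
  { A, B, C, E }  = { A, C, E } ∪ { B }
  { A, B, D, E }  = { A, E } ∪ { B, D }
  { A, D, E, F }  = { A, E, F } ∪ { D }
  [32 total]
Iteration 5: stable.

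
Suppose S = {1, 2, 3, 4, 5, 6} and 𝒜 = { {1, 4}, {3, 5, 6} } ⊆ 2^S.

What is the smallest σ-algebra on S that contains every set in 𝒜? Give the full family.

Begin from { {}, {1, 4}, {3, 5, 6}, S } (that is, 𝒜 plus ∅ and S).
Round 1: 3 new —
  {1, 2, 4}  = ᶜ of {3, 5, 6}
  {2, 3, 5, 6}  = ᶜ of {1, 4}
  {1, 3, 4, 5, 6}  = {3, 5, 6} ∪ {1, 4}
  [7 total]
Round 2. New:
  {2}  = ᶜ of {1, 3, 4, 5, 6}
  [8 total]
Round 3: already closed under ᶜ and ∪.

σ(𝒜) = { {}, {2}, {1, 4}, {1, 2, 4}, {3, 5, 6}, {2, 3, 5, 6}, {1, 3, 4, 5, 6}, S }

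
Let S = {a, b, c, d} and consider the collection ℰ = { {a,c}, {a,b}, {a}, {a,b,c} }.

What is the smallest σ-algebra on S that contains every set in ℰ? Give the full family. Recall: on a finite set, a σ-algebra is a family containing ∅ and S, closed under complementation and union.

Initial family (6 sets): { {}, {a}, {a,b}, {a,c}, {a,b,c}, S }.
Pass 1 adds 4:
  {d}  = {a,b,c}ᶜ
  {b,d}  = {a,c}ᶜ
  {c,d}  = {a,b}ᶜ
  {b,c,d}  = {a}ᶜ
  |family| = 10
Pass 2. New:
  {a,d}  = {d} ∪ {a}
  {a,b,d}  = {a,b} ∪ {d}
  {a,c,d}  = {c,d} ∪ {a,c}
  |family| = 13
Pass 3 adds 3:
  {b}  = {a,c,d}ᶜ
  {c}  = {a,b,d}ᶜ
  {b,c}  = {a,d}ᶜ
  |family| = 16
Pass 4: closed — nothing new.

Hence σ(ℰ) has 16 members: { {}, {a}, {b}, {c}, {d}, {a,b}, {a,c}, {a,d}, {b,c}, {b,d}, {c,d}, {a,b,c}, {a,b,d}, {a,c,d}, {b,c,d}, S }.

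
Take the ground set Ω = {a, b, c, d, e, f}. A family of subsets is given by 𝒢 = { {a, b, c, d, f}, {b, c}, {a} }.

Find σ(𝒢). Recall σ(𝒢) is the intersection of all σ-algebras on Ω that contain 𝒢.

Take S₀ = 𝒢 ∪ {∅, Ω} = { {}, {a}, {b, c}, {a, b, c, d, f}, Ω }.
Round 1. New:
  {e}  = Ω∖{a, b, c, d, f}
  {a, b, c}  = {b, c} ∪ {a}
  {a, d, e, f}  = Ω∖{b, c}
  {b, c, d, e, f}  = Ω∖{a}
  — 9 sets.
Round 2: 4 new —
  {a, e}  = {e} ∪ {a}
  {b, c, e}  = {e} ∪ {b, c}
  {d, e, f}  = Ω∖{a, b, c}
  {a, b, c, e}  = {a, b, c} ∪ {e}
  — 13 sets.
Round 3. New:
  {d, f}  = Ω∖{a, b, c, e}
  {a, d, f}  = Ω∖{b, c, e}
  {b, c, d, f}  = Ω∖{a, e}
  — 16 sets.
Round 4 adds nothing — fixpoint reached.

Hence σ(𝒢) has 16 members: { {}, {a}, {e}, {a, e}, {b, c}, {d, f}, {a, b, c}, {a, d, f}, {b, c, e}, {d, e, f}, {a, b, c, e}, {a, d, e, f}, {b, c, d, f}, {a, b, c, d, f}, {b, c, d, e, f}, Ω }.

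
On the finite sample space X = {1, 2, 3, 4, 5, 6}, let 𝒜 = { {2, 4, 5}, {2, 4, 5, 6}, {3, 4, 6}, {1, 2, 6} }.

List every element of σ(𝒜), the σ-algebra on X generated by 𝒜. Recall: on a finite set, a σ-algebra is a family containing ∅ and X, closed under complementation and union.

Begin from { {}, {1, 2, 6}, {2, 4, 5}, {3, 4, 6}, {2, 4, 5, 6}, X } (that is, 𝒜 plus ∅ and X).
Round 1 (7 new):
  {1, 3}  = X∖{2, 4, 5, 6}
  {1, 2, 5}  = X∖{3, 4, 6}
  {1, 3, 6}  = X∖{2, 4, 5}
  {3, 4, 5}  = X∖{1, 2, 6}
  {1, 2, 3, 4, 6}  = {3, 4, 6} ∪ {1, 2, 6}
  {1, 2, 4, 5, 6}  = {2, 4, 5, 6} ∪ {1, 2, 6}
  {2, 3, 4, 5, 6}  = {2, 4, 5, 6} ∪ {3, 4, 6}
  [13 total]
Round 2 (14 new):
  {1}  = X∖{2, 3, 4, 5, 6}
  {3}  = X∖{1, 2, 4, 5, 6}
  {5}  = X∖{1, 2, 3, 4, 6}
  {1, 2, 3, 5}  = {1, 2, 5} ∪ {1, 3}
  {1, 2, 3, 6}  = {1, 3, 6} ∪ {1, 2, 6}
  {1, 2, 4, 5}  = {1, 2, 5} ∪ {2, 4, 5}
  {1, 2, 5, 6}  = {1, 2, 5} ∪ {1, 2, 6}
  {1, 3, 4, 5}  = {3, 4, 5} ∪ {1, 3}
  {1, 3, 4, 6}  = {1, 3, 6} ∪ {3, 4, 6}
  {2, 3, 4, 5}  = {3, 4, 5} ∪ {2, 4, 5}
  {3, 4, 5, 6}  = {3, 4, 5} ∪ {3, 4, 6}
  {1, 2, 3, 4, 5}  = {3, 4, 5} ∪ {1, 2, 5}
  {1, 2, 3, 5, 6}  = {1, 3, 6} ∪ {1, 2, 5}
  {1, 3, 4, 5, 6}  = {3, 4, 5} ∪ {1, 3, 6}
  [27 total]
Round 3. New:
  {2}  = X∖{1, 3, 4, 5, 6}
  {4}  = X∖{1, 2, 3, 5, 6}
  {6}  = X∖{1, 2, 3, 4, 5}
  {1, 2}  = X∖{3, 4, 5, 6}
  {1, 5}  = {5} ∪ {1}
  {1, 6}  = X∖{2, 3, 4, 5}
  {2, 5}  = X∖{1, 3, 4, 6}
  {2, 6}  = X∖{1, 3, 4, 5}
  {3, 4}  = X∖{1, 2, 5, 6}
  {3, 5}  = {5} ∪ {3}
  {3, 6}  = X∖{1, 2, 4, 5}
  {4, 5}  = X∖{1, 2, 3, 6}
  {4, 6}  = X∖{1, 2, 3, 5}
  {1, 3, 5}  = {1, 3} ∪ {5}
  {1, 3, 5, 6}  = {1, 3, 6} ∪ {5}
  [42 total]
Round 4: 22 new —
  {1, 4}  = {4} ∪ {1}
  {2, 3}  = {2} ∪ {3}
  {2, 4}  = X∖{1, 3, 5, 6}
  {5, 6}  = {6} ∪ {5}
  {1, 2, 3}  = {2} ∪ {1, 3}
  {1, 2, 4}  = {1, 2} ∪ {4}
  {1, 3, 4}  = {3, 4} ∪ {1, 3}
  {1, 4, 5}  = {4, 5} ∪ {1}
  {1, 4, 6}  = {1, 6} ∪ {4}
  {1, 5, 6}  = {1, 6} ∪ {1, 5}
  {2, 3, 4}  = {3, 4} ∪ {2}
  {2, 3, 5}  = {2} ∪ {3, 5}
  {2, 3, 6}  = {2} ∪ {3, 6}
  {2, 4, 6}  = X∖{1, 3, 5}
  {2, 5, 6}  = {2, 6} ∪ {2, 5}
  {3, 5, 6}  = {3, 5} ∪ {3, 6}
  {4, 5, 6}  = {4, 5} ∪ {4, 6}
  {1, 2, 3, 4}  = {3, 4} ∪ {1, 2}
  {1, 2, 4, 6}  = X∖{3, 5}
  {1, 4, 5, 6}  = {1, 6} ∪ {4, 5}
  {2, 3, 4, 6}  = X∖{1, 5}
  {2, 3, 5, 6}  = {3, 5} ∪ {2, 6}
  [64 total]
Round 5: stable.

|σ(𝒜)| = 64.  σ(𝒜) = { {}, {1}, {2}, {3}, {4}, {5}, {6}, {1, 2}, {1, 3}, {1, 4}, {1, 5}, {1, 6}, {2, 3}, {2, 4}, {2, 5}, {2, 6}, {3, 4}, {3, 5}, {3, 6}, {4, 5}, {4, 6}, {5, 6}, {1, 2, 3}, {1, 2, 4}, {1, 2, 5}, {1, 2, 6}, {1, 3, 4}, {1, 3, 5}, {1, 3, 6}, {1, 4, 5}, {1, 4, 6}, {1, 5, 6}, {2, 3, 4}, {2, 3, 5}, {2, 3, 6}, {2, 4, 5}, {2, 4, 6}, {2, 5, 6}, {3, 4, 5}, {3, 4, 6}, {3, 5, 6}, {4, 5, 6}, {1, 2, 3, 4}, {1, 2, 3, 5}, {1, 2, 3, 6}, {1, 2, 4, 5}, {1, 2, 4, 6}, {1, 2, 5, 6}, {1, 3, 4, 5}, {1, 3, 4, 6}, {1, 3, 5, 6}, {1, 4, 5, 6}, {2, 3, 4, 5}, {2, 3, 4, 6}, {2, 3, 5, 6}, {2, 4, 5, 6}, {3, 4, 5, 6}, {1, 2, 3, 4, 5}, {1, 2, 3, 4, 6}, {1, 2, 3, 5, 6}, {1, 2, 4, 5, 6}, {1, 3, 4, 5, 6}, {2, 3, 4, 5, 6}, X }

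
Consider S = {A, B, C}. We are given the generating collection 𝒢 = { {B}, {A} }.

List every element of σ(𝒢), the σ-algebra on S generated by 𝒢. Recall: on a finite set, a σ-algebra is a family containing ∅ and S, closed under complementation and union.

|σ(𝒢)| = 8.  σ(𝒢) = { {}, {A}, {B}, {C}, {A, B}, {A, C}, {B, C}, S }

Check:
Initial family (4 sets): { {}, {A}, {B}, S }.
Round 1: +3 →
  {A, B}  = {B} ∪ {A}
  {A, C}  = {B}ᶜ
  {B, C}  = {A}ᶜ
  [7 total]
Round 2. New:
  {C}  = {A, B}ᶜ
  [8 total]
Round 3: no new sets; the family is a σ-algebra.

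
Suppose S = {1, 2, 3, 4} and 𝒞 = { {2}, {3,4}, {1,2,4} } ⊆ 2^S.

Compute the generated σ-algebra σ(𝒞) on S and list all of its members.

Answer: σ(𝒞) = { {}, {1}, {2}, {3}, {4}, {1,2}, {1,3}, {1,4}, {2,3}, {2,4}, {3,4}, {1,2,3}, {1,2,4}, {1,3,4}, {2,3,4}, S }

Derivation:
Take S₀ = 𝒞 ∪ {∅, S} = { {}, {2}, {3,4}, {1,2,4}, S }.
Pass 1: 4 new —
  {3}  = S∖{1,2,4}
  {1,2}  = S∖{3,4}
  {1,3,4}  = S∖{2}
  {2,3,4}  = {3,4} ∪ {2}
Pass 2: +3 →
  {1}  = S∖{2,3,4}
  {2,3}  = {2} ∪ {3}
  {1,2,3}  = {1,2} ∪ {3}
Pass 3: 3 new —
  {4}  = S∖{1,2,3}
  {1,3}  = {3} ∪ {1}
  {1,4}  = S∖{2,3}
Pass 4. New:
  {2,4}  = S∖{1,3}
Pass 5: no new sets; the family is a σ-algebra.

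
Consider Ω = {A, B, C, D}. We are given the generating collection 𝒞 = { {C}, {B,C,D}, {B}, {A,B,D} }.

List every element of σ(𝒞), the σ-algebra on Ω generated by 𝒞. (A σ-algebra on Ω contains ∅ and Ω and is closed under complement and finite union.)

Take S₀ = 𝒞 ∪ {∅, Ω} = { ∅, {B}, {C}, {A,B,D}, {B,C,D}, Ω }.
Step 1 adds 3:
  {A}  = complement {B,C,D}
  {B,C}  = {C} ∪ {B}
  {A,C,D}  = complement {B}
  |family| = 9
Step 2. New:
  {A,B}  = {B} ∪ {A}
  {A,C}  = {C} ∪ {A}
  {A,D}  = complement {B,C}
  {A,B,C}  = {B,C} ∪ {A}
  |family| = 13
Step 3. New:
  {D}  = complement {A,B,C}
  {B,D}  = complement {A,C}
  {C,D}  = complement {A,B}
  |family| = 16
Step 4: already closed under ᶜ and ∪.

Therefore σ(𝒞) = { ∅, {A}, {B}, {C}, {D}, {A,B}, {A,C}, {A,D}, {B,C}, {B,D}, {C,D}, {A,B,C}, {A,B,D}, {A,C,D}, {B,C,D}, Ω } (|σ(𝒞)| = 16).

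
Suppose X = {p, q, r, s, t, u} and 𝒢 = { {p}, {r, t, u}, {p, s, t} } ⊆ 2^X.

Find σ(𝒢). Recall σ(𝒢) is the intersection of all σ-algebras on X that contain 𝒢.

Take S₀ = 𝒢 ∪ {∅, X} = { {}, {p}, {p, s, t}, {r, t, u}, X }.
Step 1: +5 →
  {p, q, s}  = X∖{r, t, u}
  {q, r, u}  = X∖{p, s, t}
  {p, r, t, u}  = {r, t, u} ∪ {p}
  {p, r, s, t, u}  = {p, s, t} ∪ {r, t, u}
  {q, r, s, t, u}  = X∖{p}
  |family| = 10
Step 2: 7 new —
  {q}  = X∖{p, r, s, t, u}
  {q, s}  = X∖{p, r, t, u}
  {p, q, r, u}  = {q, r, u} ∪ {p}
  {p, q, s, t}  = {p, s, t} ∪ {p, q, s}
  {q, r, t, u}  = {q, r, u} ∪ {r, t, u}
  {p, q, r, s, u}  = {q, r, u} ∪ {p, q, s}
  {p, q, r, t, u}  = {p, r, t, u} ∪ {q, r, u}
  |family| = 17
Step 3 (7 new):
  {s}  = X∖{p, q, r, t, u}
  {t}  = X∖{p, q, r, s, u}
  {p, q}  = {q} ∪ {p}
  {p, s}  = X∖{q, r, t, u}
  {r, u}  = X∖{p, q, s, t}
  {s, t}  = X∖{p, q, r, u}
  {q, r, s, u}  = {q, r, u} ∪ {q, s}
  |family| = 24
Step 4. New:
  {p, t}  = X∖{q, r, s, u}
  {q, t}  = {q} ∪ {t}
  {p, q, t}  = {p, q} ∪ {t}
  {p, r, u}  = {p} ∪ {r, u}
  {q, s, t}  = {q} ∪ {s, t}
  {r, s, u}  = {r, u} ∪ {s}
  {p, r, s, u}  = {p, s} ∪ {r, u}
  {r, s, t, u}  = X∖{p, q}
  |family| = 32
Step 5 adds nothing — fixpoint reached.

|σ(𝒢)| = 32.  σ(𝒢) = { {}, {p}, {q}, {s}, {t}, {p, q}, {p, s}, {p, t}, {q, s}, {q, t}, {r, u}, {s, t}, {p, q, s}, {p, q, t}, {p, r, u}, {p, s, t}, {q, r, u}, {q, s, t}, {r, s, u}, {r, t, u}, {p, q, r, u}, {p, q, s, t}, {p, r, s, u}, {p, r, t, u}, {q, r, s, u}, {q, r, t, u}, {r, s, t, u}, {p, q, r, s, u}, {p, q, r, t, u}, {p, r, s, t, u}, {q, r, s, t, u}, X }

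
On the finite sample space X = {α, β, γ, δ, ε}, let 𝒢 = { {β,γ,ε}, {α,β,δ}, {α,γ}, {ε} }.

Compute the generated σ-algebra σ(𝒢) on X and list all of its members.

Start: 𝒢 ∪ {∅, X} = { {}, {ε}, {α,γ}, {α,β,δ}, {β,γ,ε}, X }.
Round 1 adds 7:
  {α,δ}  = ᶜ of {β,γ,ε}
  {γ,ε}  = ᶜ of {α,β,δ}
  {α,γ,ε}  = {α,γ} ∪ {ε}
  {β,δ,ε}  = ᶜ of {α,γ}
  {α,β,γ,δ}  = ᶜ of {ε}
  {α,β,γ,ε}  = {β,γ,ε} ∪ {α,γ}
  {α,β,δ,ε}  = {α,β,δ} ∪ {ε}
  |family| = 13
Round 2 (7 new):
  {γ}  = ᶜ of {α,β,δ,ε}
  {δ}  = ᶜ of {α,β,γ,ε}
  {β,δ}  = ᶜ of {α,γ,ε}
  {α,γ,δ}  = {α,δ} ∪ {α,γ}
  {α,δ,ε}  = {ε} ∪ {α,δ}
  {α,γ,δ,ε}  = {α,γ,ε} ∪ {α,δ}
  {β,γ,δ,ε}  = {β,γ,ε} ∪ {β,δ,ε}
  |family| = 20
Round 3: +8 →
  {α}  = ᶜ of {β,γ,δ,ε}
  {β}  = ᶜ of {α,γ,δ,ε}
  {β,γ}  = ᶜ of {α,δ,ε}
  {β,ε}  = ᶜ of {α,γ,δ}
  {γ,δ}  = {γ} ∪ {δ}
  {δ,ε}  = {ε} ∪ {δ}
  {β,γ,δ}  = {β,δ} ∪ {γ}
  {γ,δ,ε}  = {γ,ε} ∪ {δ}
  |family| = 28
Round 4: +4 →
  {α,β}  = ᶜ of {γ,δ,ε}
  {α,ε}  = ᶜ of {β,γ,δ}
  {α,β,γ}  = ᶜ of {δ,ε}
  {α,β,ε}  = ᶜ of {γ,δ}
  |family| = 32
Round 5 adds nothing — fixpoint reached.

σ(𝒢) = { {}, {α}, {β}, {γ}, {δ}, {ε}, {α,β}, {α,γ}, {α,δ}, {α,ε}, {β,γ}, {β,δ}, {β,ε}, {γ,δ}, {γ,ε}, {δ,ε}, {α,β,γ}, {α,β,δ}, {α,β,ε}, {α,γ,δ}, {α,γ,ε}, {α,δ,ε}, {β,γ,δ}, {β,γ,ε}, {β,δ,ε}, {γ,δ,ε}, {α,β,γ,δ}, {α,β,γ,ε}, {α,β,δ,ε}, {α,γ,δ,ε}, {β,γ,δ,ε}, X }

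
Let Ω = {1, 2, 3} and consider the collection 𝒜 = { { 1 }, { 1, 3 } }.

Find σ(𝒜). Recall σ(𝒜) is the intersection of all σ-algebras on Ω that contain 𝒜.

Initial family (4 sets): { ∅, { 1 }, { 1, 3 }, Ω }.
Pass 1 (2 new):
  { 2 }  = complement { 1, 3 }
  { 2, 3 }  = complement { 1 }
  [6 total]
Pass 2 adds 1:
  { 1, 2 }  = { 2 } ∪ { 1 }
  [7 total]
Pass 3: 1 new —
  { 3 }  = complement { 1, 2 }
  [8 total]
Pass 4 adds nothing — fixpoint reached.

Therefore σ(𝒜) = { ∅, { 1 }, { 2 }, { 3 }, { 1, 2 }, { 1, 3 }, { 2, 3 }, Ω } (|σ(𝒜)| = 8).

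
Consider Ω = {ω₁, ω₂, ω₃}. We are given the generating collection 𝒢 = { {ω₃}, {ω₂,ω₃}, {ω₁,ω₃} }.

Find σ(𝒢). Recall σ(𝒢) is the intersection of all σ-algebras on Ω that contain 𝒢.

σ(𝒢) (8 sets): { ∅, {ω₁}, {ω₂}, {ω₃}, {ω₁,ω₂}, {ω₁,ω₃}, {ω₂,ω₃}, Ω }

Trace:
Begin from { ∅, {ω₃}, {ω₁,ω₃}, {ω₂,ω₃}, Ω } (that is, 𝒢 plus ∅ and Ω).
Step 1: +3 →
  {ω₁}  = complement {ω₂,ω₃}
  {ω₂}  = complement {ω₁,ω₃}
  {ω₁,ω₂}  = complement {ω₃}
  (now 8)
Step 2: already closed under ᶜ and ∪.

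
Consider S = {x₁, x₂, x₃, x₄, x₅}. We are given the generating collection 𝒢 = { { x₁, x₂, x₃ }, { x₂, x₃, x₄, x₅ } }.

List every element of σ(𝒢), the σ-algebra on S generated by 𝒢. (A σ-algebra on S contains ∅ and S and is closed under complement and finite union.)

Start: 𝒢 ∪ {∅, S} = { {}, { x₁, x₂, x₃ }, { x₂, x₃, x₄, x₅ }, S }.
Pass 1: +2 →
  { x₁ }  = complement { x₂, x₃, x₄, x₅ }
  { x₄, x₅ }  = complement { x₁, x₂, x₃ }
  (now 6)
Pass 2. New:
  { x₁, x₄, x₅ }  = { x₄, x₅ } ∪ { x₁ }
  (now 7)
Pass 3 (1 new):
  { x₂, x₃ }  = complement { x₁, x₄, x₅ }
  (now 8)
Pass 4: no new sets; the family is a σ-algebra.

Hence σ(𝒢) has 8 members: { {}, { x₁ }, { x₂, x₃ }, { x₄, x₅ }, { x₁, x₂, x₃ }, { x₁, x₄, x₅ }, { x₂, x₃, x₄, x₅ }, S }.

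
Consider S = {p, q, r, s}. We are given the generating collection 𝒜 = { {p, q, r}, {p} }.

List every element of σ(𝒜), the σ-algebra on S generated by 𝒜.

σ(𝒜) = { {}, {p}, {s}, {p, s}, {q, r}, {p, q, r}, {q, r, s}, S }

Check:
Seed the family with 𝒜 together with ∅ and S: { {}, {p}, {p, q, r}, S }.
Iteration 1. New:
  {s}  = S∖{p, q, r}
  {q, r, s}  = S∖{p}
  [6 total]
Iteration 2: +1 →
  {p, s}  = {s} ∪ {p}
  [7 total]
Iteration 3 (1 new):
  {q, r}  = S∖{p, s}
  [8 total]
Iteration 4: no new sets; the family is a σ-algebra.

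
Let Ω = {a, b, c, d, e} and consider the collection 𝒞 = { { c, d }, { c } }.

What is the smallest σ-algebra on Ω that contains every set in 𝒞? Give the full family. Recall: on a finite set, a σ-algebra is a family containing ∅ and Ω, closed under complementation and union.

σ(𝒞) (8 sets): { {  }, { c }, { d }, { c, d }, { a, b, e }, { a, b, c, e }, { a, b, d, e }, Ω }

Check:
Start: 𝒞 ∪ {∅, Ω} = { {  }, { c }, { c, d }, Ω }.
Iteration 1. New:
  { a, b, e }  = complement { c, d }
  { a, b, d, e }  = complement { c }
  [6 total]
Iteration 2: 1 new —
  { a, b, c, e }  = { c } ∪ { a, b, e }
  [7 total]
Iteration 3: +1 →
  { d }  = complement { a, b, c, e }
  [8 total]
After Iteration 4 the family is unchanged; done.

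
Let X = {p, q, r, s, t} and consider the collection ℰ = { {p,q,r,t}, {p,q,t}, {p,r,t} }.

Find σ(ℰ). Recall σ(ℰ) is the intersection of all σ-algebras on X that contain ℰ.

Take S₀ = ℰ ∪ {∅, X} = { ∅, {p,q,t}, {p,r,t}, {p,q,r,t}, X }.
Round 1: +3 →
  {s}  = complement {p,q,r,t}
  {q,s}  = complement {p,r,t}
  {r,s}  = complement {p,q,t}
  — 8 sets.
Round 2: +3 →
  {q,r,s}  = {r,s} ∪ {q,s}
  {p,q,s,t}  = {s} ∪ {p,q,t}
  {p,r,s,t}  = {s} ∪ {p,r,t}
  — 11 sets.
Round 3. New:
  {q}  = complement {p,r,s,t}
  {r}  = complement {p,q,s,t}
  {p,t}  = complement {q,r,s}
  — 14 sets.
Round 4. New:
  {q,r}  = {r} ∪ {q}
  {p,s,t}  = {p,t} ∪ {s}
  — 16 sets.
Round 5 adds nothing — fixpoint reached.

Therefore σ(ℰ) = { ∅, {q}, {r}, {s}, {p,t}, {q,r}, {q,s}, {r,s}, {p,q,t}, {p,r,t}, {p,s,t}, {q,r,s}, {p,q,r,t}, {p,q,s,t}, {p,r,s,t}, X } (|σ(ℰ)| = 16).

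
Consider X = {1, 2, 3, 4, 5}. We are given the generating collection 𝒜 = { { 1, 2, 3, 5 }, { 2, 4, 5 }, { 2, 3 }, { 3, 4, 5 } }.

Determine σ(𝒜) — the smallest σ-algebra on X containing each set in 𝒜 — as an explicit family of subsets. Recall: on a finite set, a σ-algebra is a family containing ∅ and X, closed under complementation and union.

Start: 𝒜 ∪ {∅, X} = { {}, { 2, 3 }, { 2, 4, 5 }, { 3, 4, 5 }, { 1, 2, 3, 5 }, X }.
Step 1. New:
  { 4 }  = X∖{ 1, 2, 3, 5 }
  { 1, 2 }  = X∖{ 3, 4, 5 }
  { 1, 3 }  = X∖{ 2, 4, 5 }
  { 1, 4, 5 }  = X∖{ 2, 3 }
  { 2, 3, 4, 5 }  = { 3, 4, 5 } ∪ { 2, 3 }
  (now 11)
Step 2 adds 7:
  { 1 }  = X∖{ 2, 3, 4, 5 }
  { 1, 2, 3 }  = { 1, 2 } ∪ { 2, 3 }
  { 1, 2, 4 }  = { 1, 2 } ∪ { 4 }
  { 1, 3, 4 }  = { 1, 3 } ∪ { 4 }
  { 2, 3, 4 }  = { 2, 3 } ∪ { 4 }
  { 1, 2, 4, 5 }  = { 1, 4, 5 } ∪ { 1, 2 }
  { 1, 3, 4, 5 }  = { 1, 4, 5 } ∪ { 3, 4, 5 }
  (now 18)
Step 3: 8 new —
  { 2 }  = X∖{ 1, 3, 4, 5 }
  { 3 }  = X∖{ 1, 2, 4, 5 }
  { 1, 4 }  = { 4 } ∪ { 1 }
  { 1, 5 }  = X∖{ 2, 3, 4 }
  { 2, 5 }  = X∖{ 1, 3, 4 }
  { 3, 5 }  = X∖{ 1, 2, 4 }
  { 4, 5 }  = X∖{ 1, 2, 3 }
  { 1, 2, 3, 4 }  = { 1, 3, 4 } ∪ { 2, 3 }
  (now 26)
Step 4 (6 new):
  { 5 }  = X∖{ 1, 2, 3, 4 }
  { 2, 4 }  = { 2 } ∪ { 4 }
  { 3, 4 }  = { 3 } ∪ { 4 }
  { 1, 2, 5 }  = { 2, 5 } ∪ { 1, 2 }
  { 1, 3, 5 }  = { 3 } ∪ { 1, 5 }
  { 2, 3, 5 }  = X∖{ 1, 4 }
  (now 32)
Step 5: already closed under ᶜ and ∪.

Hence σ(𝒜) has 32 members: { {}, { 1 }, { 2 }, { 3 }, { 4 }, { 5 }, { 1, 2 }, { 1, 3 }, { 1, 4 }, { 1, 5 }, { 2, 3 }, { 2, 4 }, { 2, 5 }, { 3, 4 }, { 3, 5 }, { 4, 5 }, { 1, 2, 3 }, { 1, 2, 4 }, { 1, 2, 5 }, { 1, 3, 4 }, { 1, 3, 5 }, { 1, 4, 5 }, { 2, 3, 4 }, { 2, 3, 5 }, { 2, 4, 5 }, { 3, 4, 5 }, { 1, 2, 3, 4 }, { 1, 2, 3, 5 }, { 1, 2, 4, 5 }, { 1, 3, 4, 5 }, { 2, 3, 4, 5 }, X }.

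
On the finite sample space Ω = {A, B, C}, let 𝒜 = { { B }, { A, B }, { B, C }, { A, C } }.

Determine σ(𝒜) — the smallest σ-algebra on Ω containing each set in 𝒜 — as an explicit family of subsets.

Answer: σ(𝒜) = { ∅, { A }, { B }, { C }, { A, B }, { A, C }, { B, C }, Ω }

Check:
Seed the family with 𝒜 together with ∅ and Ω: { ∅, { B }, { A, B }, { A, C }, { B, C }, Ω }.
Step 1. New:
  { A }  = { B, C }ᶜ
  { C }  = { A, B }ᶜ
  |family| = 8
Step 2: already closed under ᶜ and ∪.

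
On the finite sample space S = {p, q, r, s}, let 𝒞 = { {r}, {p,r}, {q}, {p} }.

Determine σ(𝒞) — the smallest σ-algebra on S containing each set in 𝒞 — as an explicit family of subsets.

σ(𝒞) (16 sets): { {}, {p}, {q}, {r}, {s}, {p,q}, {p,r}, {p,s}, {q,r}, {q,s}, {r,s}, {p,q,r}, {p,q,s}, {p,r,s}, {q,r,s}, S }

Check:
Initial family (6 sets): { {}, {p}, {q}, {r}, {p,r}, S }.
Pass 1: +7 →
  {p,q}  = {q} ∪ {p}
  {q,r}  = {r} ∪ {q}
  {q,s}  = {p,r}ᶜ
  {p,q,r}  = {p,r} ∪ {q}
  {p,q,s}  = {r}ᶜ
  {p,r,s}  = {q}ᶜ
  {q,r,s}  = {p}ᶜ
  — 13 sets.
Pass 2 adds 3:
  {s}  = {p,q,r}ᶜ
  {p,s}  = {q,r}ᶜ
  {r,s}  = {p,q}ᶜ
  — 16 sets.
Pass 3: already closed under ᶜ and ∪.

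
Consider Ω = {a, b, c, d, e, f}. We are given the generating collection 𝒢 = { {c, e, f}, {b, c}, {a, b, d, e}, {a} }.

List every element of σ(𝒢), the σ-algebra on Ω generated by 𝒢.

|σ(𝒢)| = 64.  σ(𝒢) = { ∅, {a}, {b}, {c}, {d}, {e}, {f}, {a, b}, {a, c}, {a, d}, {a, e}, {a, f}, {b, c}, {b, d}, {b, e}, {b, f}, {c, d}, {c, e}, {c, f}, {d, e}, {d, f}, {e, f}, {a, b, c}, {a, b, d}, {a, b, e}, {a, b, f}, {a, c, d}, {a, c, e}, {a, c, f}, {a, d, e}, {a, d, f}, {a, e, f}, {b, c, d}, {b, c, e}, {b, c, f}, {b, d, e}, {b, d, f}, {b, e, f}, {c, d, e}, {c, d, f}, {c, e, f}, {d, e, f}, {a, b, c, d}, {a, b, c, e}, {a, b, c, f}, {a, b, d, e}, {a, b, d, f}, {a, b, e, f}, {a, c, d, e}, {a, c, d, f}, {a, c, e, f}, {a, d, e, f}, {b, c, d, e}, {b, c, d, f}, {b, c, e, f}, {b, d, e, f}, {c, d, e, f}, {a, b, c, d, e}, {a, b, c, d, f}, {a, b, c, e, f}, {a, b, d, e, f}, {a, c, d, e, f}, {b, c, d, e, f}, Ω }

Derivation:
Initial family (6 sets): { ∅, {a}, {b, c}, {c, e, f}, {a, b, d, e}, Ω }.
Iteration 1 adds 8:
  {c, f}  = Ω∖{a, b, d, e}
  {a, b, c}  = {b, c} ∪ {a}
  {a, b, d}  = Ω∖{c, e, f}
  {a, c, e, f}  = {c, e, f} ∪ {a}
  {a, d, e, f}  = Ω∖{b, c}
  {b, c, e, f}  = {b, c} ∪ {c, e, f}
  {a, b, c, d, e}  = {b, c} ∪ {a, b, d, e}
  {b, c, d, e, f}  = Ω∖{a}
  — 14 sets.
Iteration 2 (12 new):
  {f}  = Ω∖{a, b, c, d, e}
  {a, d}  = Ω∖{b, c, e, f}
  {b, d}  = Ω∖{a, c, e, f}
  {a, c, f}  = {c, f} ∪ {a}
  {b, c, f}  = {b, c} ∪ {c, f}
  {d, e, f}  = Ω∖{a, b, c}
  {a, b, c, d}  = {a, b, c} ∪ {a, b, d}
  {a, b, c, f}  = {a, b, c} ∪ {c, f}
  {a, b, c, d, f}  = {a, b, d} ∪ {c, f}
  {a, b, c, e, f}  = {a, c, e, f} ∪ {a, b, c}
  {a, b, d, e, f}  = {a, d, e, f} ∪ {a, b, d, e}
  {a, c, d, e, f}  = {a, c, e, f} ∪ {a, d, e, f}
  — 26 sets.
Iteration 3 (17 new):
  {b}  = Ω∖{a, c, d, e, f}
  {c}  = Ω∖{a, b, d, e, f}
  {d}  = Ω∖{a, b, c, e, f}
  {e}  = Ω∖{a, b, c, d, f}
  {a, f}  = {f} ∪ {a}
  {d, e}  = Ω∖{a, b, c, f}
  {e, f}  = Ω∖{a, b, c, d}
  {a, d, e}  = Ω∖{b, c, f}
  {a, d, f}  = {a, d} ∪ {f}
  {b, c, d}  = {b, d} ∪ {b, c}
  {b, d, e}  = Ω∖{a, c, f}
  {b, d, f}  = {b, d} ∪ {f}
  {a, b, d, f}  = {f} ∪ {a, b, d}
  {a, c, d, f}  = {a, c, f} ∪ {a, d}
  {b, c, d, f}  = {b, d} ∪ {b, c, f}
  {b, d, e, f}  = {d, e, f} ∪ {b, d}
  {c, d, e, f}  = {d, e, f} ∪ {c, f}
  — 43 sets.
Iteration 4 (19 new):
  {a, b}  = Ω∖{c, d, e, f}
  {a, c}  = Ω∖{b, d, e, f}
  {a, e}  = Ω∖{b, c, d, f}
  {b, e}  = Ω∖{a, c, d, f}
  {b, f}  = {b} ∪ {f}
  {c, d}  = {c} ∪ {d}
  {c, e}  = Ω∖{a, b, d, f}
  {d, f}  = {d} ∪ {f}
  {a, b, f}  = {a, f} ∪ {b}
  {a, c, d}  = {c} ∪ {a, d}
  {a, c, e}  = Ω∖{b, d, f}
  {a, e, f}  = Ω∖{b, c, d}
  {b, c, e}  = Ω∖{a, d, f}
  {b, e, f}  = {b} ∪ {e, f}
  {c, d, e}  = {d, e} ∪ {c}
  {c, d, f}  = {c, f} ∪ {d}
  {a, b, c, e}  = {a, b, c} ∪ {e}
  {a, c, d, e}  = {c} ∪ {a, d, e}
  {b, c, d, e}  = Ω∖{a, f}
  — 62 sets.
Iteration 5. New:
  {a, b, e}  = Ω∖{c, d, f}
  {a, b, e, f}  = Ω∖{c, d}
  — 64 sets.
After Iteration 6 the family is unchanged; done.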